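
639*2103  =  1343817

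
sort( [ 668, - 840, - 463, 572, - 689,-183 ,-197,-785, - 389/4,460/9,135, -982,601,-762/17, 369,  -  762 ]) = [ - 982,-840, - 785 , - 762,  -  689, - 463,-197, - 183,- 389/4, - 762/17 , 460/9,  135,369,572,601,668 ]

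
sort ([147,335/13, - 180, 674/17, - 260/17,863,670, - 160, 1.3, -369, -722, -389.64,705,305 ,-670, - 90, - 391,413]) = [ - 722,- 670, - 391, - 389.64, - 369, - 180 ,  -  160, - 90,  -  260/17, 1.3, 335/13,674/17,147, 305,413,670,705,863]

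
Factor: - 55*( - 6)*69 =2^1*3^2*5^1*11^1*23^1 = 22770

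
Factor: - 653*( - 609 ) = 397677 = 3^1* 7^1*29^1*653^1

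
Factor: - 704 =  - 2^6 * 11^1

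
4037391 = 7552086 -3514695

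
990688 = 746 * 1328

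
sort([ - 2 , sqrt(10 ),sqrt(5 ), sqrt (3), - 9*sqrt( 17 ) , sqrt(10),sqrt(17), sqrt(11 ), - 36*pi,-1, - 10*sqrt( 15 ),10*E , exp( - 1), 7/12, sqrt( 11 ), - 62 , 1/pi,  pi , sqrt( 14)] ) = [ - 36*pi,  -  62  ,-10*sqrt( 15 ) , - 9*sqrt( 17) , - 2 , -1,  1/pi,exp ( - 1), 7/12 , sqrt(3 ),sqrt( 5),pi , sqrt (10),sqrt( 10 ),sqrt( 11),sqrt ( 11), sqrt( 14), sqrt( 17), 10*E] 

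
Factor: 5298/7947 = 2^1*3^( - 1 ) =2/3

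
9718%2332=390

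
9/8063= 9/8063 = 0.00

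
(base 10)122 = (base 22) 5C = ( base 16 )7a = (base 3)11112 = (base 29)46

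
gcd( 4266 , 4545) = 9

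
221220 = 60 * 3687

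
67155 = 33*2035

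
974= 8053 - 7079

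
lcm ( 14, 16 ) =112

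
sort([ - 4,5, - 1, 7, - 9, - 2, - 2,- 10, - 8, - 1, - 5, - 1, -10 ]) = [ - 10,- 10, - 9, - 8,-5, - 4, - 2, - 2,- 1, - 1, - 1, 5, 7 ] 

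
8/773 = 8/773 =0.01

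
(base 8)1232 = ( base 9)820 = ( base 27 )OI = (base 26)PG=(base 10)666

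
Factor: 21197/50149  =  41/97 = 41^1*97^ ( - 1 ) 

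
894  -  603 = 291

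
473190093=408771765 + 64418328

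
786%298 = 190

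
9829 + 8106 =17935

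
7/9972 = 7/9972 = 0.00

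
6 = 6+0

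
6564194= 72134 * 91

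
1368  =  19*72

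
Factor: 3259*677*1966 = 4337670338 = 2^1*677^1*983^1*3259^1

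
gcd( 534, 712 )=178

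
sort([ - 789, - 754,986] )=[ - 789, - 754,986 ] 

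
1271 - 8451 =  - 7180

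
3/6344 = 3/6344 = 0.00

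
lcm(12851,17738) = 1259398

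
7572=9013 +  - 1441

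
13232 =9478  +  3754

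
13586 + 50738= 64324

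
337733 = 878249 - 540516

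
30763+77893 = 108656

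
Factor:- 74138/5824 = - 2^( - 5 )*7^( - 1)*13^( - 1 )*19^1*1951^1=- 37069/2912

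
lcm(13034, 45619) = 91238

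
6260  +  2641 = 8901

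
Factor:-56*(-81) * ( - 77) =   -  349272 = - 2^3 * 3^4*7^2 * 11^1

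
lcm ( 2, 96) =96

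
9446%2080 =1126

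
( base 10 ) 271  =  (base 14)155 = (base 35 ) 7Q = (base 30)91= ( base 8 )417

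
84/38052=1/453=   0.00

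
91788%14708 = 3540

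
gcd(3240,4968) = 216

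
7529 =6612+917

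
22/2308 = 11/1154 = 0.01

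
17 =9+8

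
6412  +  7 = 6419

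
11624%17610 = 11624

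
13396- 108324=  - 94928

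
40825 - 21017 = 19808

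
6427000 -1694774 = 4732226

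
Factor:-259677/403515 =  - 473/735 = - 3^( - 1 )*5^(-1 )*7^(-2)*11^1*43^1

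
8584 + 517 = 9101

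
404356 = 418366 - 14010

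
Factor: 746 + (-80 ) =2^1 * 3^2 * 37^1 =666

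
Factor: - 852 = - 2^2*3^1*71^1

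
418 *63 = 26334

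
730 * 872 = 636560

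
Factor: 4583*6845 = 31370635 = 5^1 * 37^2*4583^1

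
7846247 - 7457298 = 388949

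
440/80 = 5+1/2 = 5.50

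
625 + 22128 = 22753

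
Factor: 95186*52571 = 5004023206 = 2^1*7^1*13^1*523^1*52571^1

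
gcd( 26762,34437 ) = 1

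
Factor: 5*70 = 2^1*5^2*7^1 = 350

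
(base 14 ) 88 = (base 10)120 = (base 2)1111000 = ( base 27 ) 4c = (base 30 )40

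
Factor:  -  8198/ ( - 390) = 4099/195=3^( - 1)*5^(-1 ) * 13^(-1 )*4099^1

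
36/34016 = 9/8504 = 0.00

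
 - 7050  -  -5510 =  - 1540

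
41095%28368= 12727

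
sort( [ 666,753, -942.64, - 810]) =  [ - 942.64, - 810, 666, 753 ]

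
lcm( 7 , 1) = 7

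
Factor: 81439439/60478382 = 2^( - 1)*43^( - 1 )*113^1*167^ ( - 1 )*4211^ ( - 1 )*720703^1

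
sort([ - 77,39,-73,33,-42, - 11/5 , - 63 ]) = [ - 77,-73,-63, - 42, - 11/5,  33,39] 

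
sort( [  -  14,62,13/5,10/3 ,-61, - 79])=[ - 79 ,-61, - 14,13/5, 10/3,62]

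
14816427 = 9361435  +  5454992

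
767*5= 3835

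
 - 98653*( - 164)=16179092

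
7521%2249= 774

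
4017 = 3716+301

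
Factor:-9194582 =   -  2^1* 4597291^1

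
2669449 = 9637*277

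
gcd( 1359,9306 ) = 9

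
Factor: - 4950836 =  - 2^2*11^2 * 53^1* 193^1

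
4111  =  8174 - 4063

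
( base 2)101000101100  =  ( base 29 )32N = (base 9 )3513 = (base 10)2604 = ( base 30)2QO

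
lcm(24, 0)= 0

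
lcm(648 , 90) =3240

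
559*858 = 479622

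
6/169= 6/169 = 0.04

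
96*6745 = 647520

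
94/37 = 94/37 = 2.54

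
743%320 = 103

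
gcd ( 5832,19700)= 4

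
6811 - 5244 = 1567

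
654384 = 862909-208525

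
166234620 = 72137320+94097300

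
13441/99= 135+76/99 = 135.77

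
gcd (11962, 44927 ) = 1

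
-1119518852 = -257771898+-861746954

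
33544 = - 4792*( - 7)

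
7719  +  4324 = 12043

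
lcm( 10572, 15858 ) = 31716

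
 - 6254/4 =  - 3127/2 = - 1563.50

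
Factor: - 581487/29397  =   - 811/41 = -41^( - 1 )*811^1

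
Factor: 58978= 2^1*37^1 * 797^1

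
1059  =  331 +728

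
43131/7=43131/7 = 6161.57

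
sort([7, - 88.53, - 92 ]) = [ - 92, - 88.53,7]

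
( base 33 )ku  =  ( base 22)198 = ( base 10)690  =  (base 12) 496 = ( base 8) 1262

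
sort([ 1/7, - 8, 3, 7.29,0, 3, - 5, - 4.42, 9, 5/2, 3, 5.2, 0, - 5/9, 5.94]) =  [ - 8,-5, - 4.42, - 5/9,0 , 0, 1/7, 5/2,3, 3, 3, 5.2 , 5.94, 7.29, 9]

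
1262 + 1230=2492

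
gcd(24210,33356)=538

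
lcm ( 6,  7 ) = 42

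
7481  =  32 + 7449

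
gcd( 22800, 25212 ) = 12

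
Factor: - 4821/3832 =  - 2^(-3)*3^1*479^( - 1)*1607^1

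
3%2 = 1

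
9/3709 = 9/3709=0.00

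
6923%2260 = 143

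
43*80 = 3440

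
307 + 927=1234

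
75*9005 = 675375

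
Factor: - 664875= - 3^3*5^3*197^1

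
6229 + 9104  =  15333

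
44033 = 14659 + 29374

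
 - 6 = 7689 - 7695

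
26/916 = 13/458 =0.03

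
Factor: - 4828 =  - 2^2*17^1*71^1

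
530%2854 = 530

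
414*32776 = 13569264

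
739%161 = 95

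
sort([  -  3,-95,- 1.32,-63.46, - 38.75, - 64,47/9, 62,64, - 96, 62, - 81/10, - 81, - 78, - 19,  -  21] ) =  [ - 96,  -  95, - 81, -78,  -  64, - 63.46, - 38.75, - 21,-19, - 81/10,-3, - 1.32, 47/9,62, 62,64] 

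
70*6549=458430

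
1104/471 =368/157 = 2.34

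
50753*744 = 37760232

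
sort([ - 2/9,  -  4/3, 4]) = [ -4/3, - 2/9, 4]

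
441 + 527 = 968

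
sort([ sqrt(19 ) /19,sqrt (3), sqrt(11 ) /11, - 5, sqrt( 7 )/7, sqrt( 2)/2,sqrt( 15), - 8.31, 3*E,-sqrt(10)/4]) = [ - 8.31,-5, - sqrt (10)/4,  sqrt( 19 )/19  ,  sqrt(11) /11,  sqrt(7 )/7, sqrt(2)/2,sqrt(3 ), sqrt ( 15 ), 3 * E ] 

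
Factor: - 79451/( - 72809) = 11^( - 1)*6619^( - 1)*79451^1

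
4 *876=3504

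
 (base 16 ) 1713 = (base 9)8083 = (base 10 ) 5907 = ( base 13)28C5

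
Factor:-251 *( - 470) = 2^1 * 5^1*47^1*251^1 = 117970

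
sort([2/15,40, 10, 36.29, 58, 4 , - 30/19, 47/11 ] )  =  [-30/19, 2/15, 4,47/11,  10, 36.29,40 , 58 ]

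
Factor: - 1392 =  - 2^4 * 3^1*29^1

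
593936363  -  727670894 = -133734531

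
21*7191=151011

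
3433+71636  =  75069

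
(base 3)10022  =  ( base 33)2N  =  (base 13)6B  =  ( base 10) 89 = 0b1011001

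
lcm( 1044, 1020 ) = 88740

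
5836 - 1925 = 3911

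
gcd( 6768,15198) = 6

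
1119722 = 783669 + 336053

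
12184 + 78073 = 90257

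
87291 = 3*29097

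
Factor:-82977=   -  3^1*17^1*1627^1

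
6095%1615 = 1250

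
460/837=460/837 = 0.55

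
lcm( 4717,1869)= 99057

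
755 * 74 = 55870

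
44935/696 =44935/696  =  64.56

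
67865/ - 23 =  - 2951  +  8/23 = -2950.65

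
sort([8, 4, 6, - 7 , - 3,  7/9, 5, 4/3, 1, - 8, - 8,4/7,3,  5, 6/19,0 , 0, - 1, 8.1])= [ - 8, - 8,-7, - 3, - 1,  0, 0, 6/19, 4/7, 7/9,  1  ,  4/3,3,4 , 5, 5, 6,  8, 8.1]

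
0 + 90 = 90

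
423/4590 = 47/510 = 0.09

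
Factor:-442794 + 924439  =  481645= 5^1*96329^1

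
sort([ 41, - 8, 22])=[ - 8, 22,41]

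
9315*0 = 0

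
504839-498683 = 6156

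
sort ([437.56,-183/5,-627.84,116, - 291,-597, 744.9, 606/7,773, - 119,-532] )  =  [ - 627.84, - 597, - 532,  -  291, - 119, - 183/5,606/7, 116, 437.56, 744.9, 773] 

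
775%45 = 10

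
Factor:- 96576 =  - 2^6*3^1*503^1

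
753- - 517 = 1270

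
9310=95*98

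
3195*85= 271575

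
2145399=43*49893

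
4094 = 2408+1686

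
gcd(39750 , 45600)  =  150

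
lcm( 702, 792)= 30888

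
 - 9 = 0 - 9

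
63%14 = 7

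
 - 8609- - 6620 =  - 1989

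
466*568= 264688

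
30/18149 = 30/18149 = 0.00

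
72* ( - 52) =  -3744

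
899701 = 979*919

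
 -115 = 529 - 644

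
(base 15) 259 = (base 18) 1BC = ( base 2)1000010110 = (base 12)386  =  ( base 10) 534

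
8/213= 8/213 = 0.04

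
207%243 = 207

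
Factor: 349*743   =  349^1*743^1 =259307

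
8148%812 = 28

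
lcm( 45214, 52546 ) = 1944202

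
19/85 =19/85 = 0.22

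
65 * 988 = 64220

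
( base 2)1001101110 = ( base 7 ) 1546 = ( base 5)4442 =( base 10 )622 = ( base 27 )n1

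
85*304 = 25840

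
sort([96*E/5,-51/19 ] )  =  [ - 51/19,96*E/5]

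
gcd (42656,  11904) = 992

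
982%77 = 58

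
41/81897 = 41/81897 = 0.00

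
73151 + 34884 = 108035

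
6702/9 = 2234/3 = 744.67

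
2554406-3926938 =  - 1372532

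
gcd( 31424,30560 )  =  32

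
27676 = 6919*4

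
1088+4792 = 5880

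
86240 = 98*880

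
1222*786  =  960492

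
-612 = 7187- 7799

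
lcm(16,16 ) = 16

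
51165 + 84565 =135730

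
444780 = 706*630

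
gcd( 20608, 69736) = 184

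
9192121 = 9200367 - 8246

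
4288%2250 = 2038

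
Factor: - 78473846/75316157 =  - 2^1*7^( - 1)*11^1  *103^1*439^(- 1)*24509^ ( - 1 ) * 34631^1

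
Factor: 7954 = 2^1*41^1*97^1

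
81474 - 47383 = 34091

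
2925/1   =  2925   =  2925.00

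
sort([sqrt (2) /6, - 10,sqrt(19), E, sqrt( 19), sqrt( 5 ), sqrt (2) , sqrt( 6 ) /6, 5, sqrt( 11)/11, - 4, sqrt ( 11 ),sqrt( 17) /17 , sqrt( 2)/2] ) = [ - 10,  -  4, sqrt( 2 )/6,sqrt (17)/17,sqrt( 11)/11, sqrt( 6)/6 , sqrt( 2) /2, sqrt(2),sqrt (5 ), E, sqrt( 11),sqrt( 19), sqrt( 19), 5]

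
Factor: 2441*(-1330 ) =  - 3246530 = - 2^1*5^1*7^1* 19^1* 2441^1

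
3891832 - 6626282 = - 2734450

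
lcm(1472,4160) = 95680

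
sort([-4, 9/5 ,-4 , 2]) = [ - 4, - 4,9/5,2 ] 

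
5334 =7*762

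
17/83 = 17/83 = 0.20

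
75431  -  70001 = 5430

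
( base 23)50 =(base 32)3J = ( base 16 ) 73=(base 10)115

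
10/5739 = 10/5739 = 0.00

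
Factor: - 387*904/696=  - 14577/29 = - 3^1*29^(  -  1)*43^1*113^1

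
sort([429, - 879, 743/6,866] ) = [- 879 , 743/6,429, 866 ]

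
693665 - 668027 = 25638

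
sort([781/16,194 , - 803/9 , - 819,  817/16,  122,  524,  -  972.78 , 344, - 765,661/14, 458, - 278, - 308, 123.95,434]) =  [ - 972.78,  -  819, - 765, - 308,- 278, - 803/9,661/14,781/16, 817/16,122,  123.95,194 , 344,434,458,524] 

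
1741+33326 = 35067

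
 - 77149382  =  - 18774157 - 58375225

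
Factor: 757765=5^1*151553^1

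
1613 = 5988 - 4375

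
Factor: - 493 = -17^1*29^1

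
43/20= 43/20 = 2.15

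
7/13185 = 7/13185  =  0.00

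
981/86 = 981/86 =11.41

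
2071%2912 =2071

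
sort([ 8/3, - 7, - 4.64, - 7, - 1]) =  [ - 7, - 7 ,-4.64,-1 , 8/3]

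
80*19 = 1520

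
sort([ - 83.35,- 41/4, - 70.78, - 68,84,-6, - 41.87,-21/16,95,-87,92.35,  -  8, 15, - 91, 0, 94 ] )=[-91, - 87, - 83.35, - 70.78 , - 68,-41.87,-41/4,-8,- 6,  -  21/16,0, 15, 84,92.35,94, 95 ]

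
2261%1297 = 964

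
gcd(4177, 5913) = 1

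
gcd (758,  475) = 1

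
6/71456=3/35728 = 0.00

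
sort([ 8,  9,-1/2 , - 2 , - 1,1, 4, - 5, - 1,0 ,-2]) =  [-5, - 2,  -  2 , - 1, - 1 ,-1/2, 0,1,4 , 8,9 ]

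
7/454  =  7/454 = 0.02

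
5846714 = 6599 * 886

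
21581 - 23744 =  - 2163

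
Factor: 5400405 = 3^3*5^1* 109^1*367^1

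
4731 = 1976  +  2755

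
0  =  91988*0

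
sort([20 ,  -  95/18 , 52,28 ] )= [ - 95/18, 20, 28, 52 ]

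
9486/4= 4743/2  =  2371.50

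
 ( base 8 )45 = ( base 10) 37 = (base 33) 14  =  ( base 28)19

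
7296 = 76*96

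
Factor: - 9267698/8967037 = - 2^1*11^1*31^1 * 107^1*127^1 * 8967037^( - 1 )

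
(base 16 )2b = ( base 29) 1E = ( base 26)1h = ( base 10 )43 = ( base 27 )1G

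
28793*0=0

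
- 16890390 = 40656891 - 57547281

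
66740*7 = 467180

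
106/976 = 53/488 = 0.11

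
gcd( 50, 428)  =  2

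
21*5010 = 105210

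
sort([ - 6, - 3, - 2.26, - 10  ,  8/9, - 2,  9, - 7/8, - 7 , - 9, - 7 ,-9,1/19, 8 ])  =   [ - 10, - 9, - 9, - 7, - 7, - 6, - 3,-2.26, - 2, - 7/8,1/19, 8/9 , 8,9 ]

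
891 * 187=166617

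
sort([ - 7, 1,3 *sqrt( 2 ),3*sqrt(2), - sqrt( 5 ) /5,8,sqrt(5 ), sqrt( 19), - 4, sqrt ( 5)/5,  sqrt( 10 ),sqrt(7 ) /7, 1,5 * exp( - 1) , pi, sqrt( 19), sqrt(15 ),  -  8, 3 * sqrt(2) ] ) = [ - 8, - 7, - 4 , - sqrt (5 )/5, sqrt ( 7) /7,sqrt( 5)/5, 1, 1, 5*exp( - 1 ),  sqrt (5), pi, sqrt( 10), sqrt( 15),3*sqrt ( 2),3*sqrt( 2), 3*sqrt (2 ),sqrt(19),sqrt ( 19), 8 ] 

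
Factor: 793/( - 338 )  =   - 61/26= -2^( - 1 )*13^ (-1) * 61^1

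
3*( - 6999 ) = - 20997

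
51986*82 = 4262852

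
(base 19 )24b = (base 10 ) 809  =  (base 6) 3425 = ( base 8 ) 1451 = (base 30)qt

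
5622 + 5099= 10721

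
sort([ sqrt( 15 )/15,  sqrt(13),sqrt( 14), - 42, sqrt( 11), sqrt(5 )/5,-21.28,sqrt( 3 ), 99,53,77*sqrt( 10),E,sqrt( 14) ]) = [ - 42, - 21.28,sqrt( 15 ) /15,sqrt ( 5) /5,sqrt( 3) , E,sqrt( 11),sqrt (13),sqrt( 14),sqrt( 14),53,99, 77*sqrt( 10)]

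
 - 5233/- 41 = 127 + 26/41 = 127.63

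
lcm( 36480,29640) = 474240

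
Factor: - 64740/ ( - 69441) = 2^2*5^1 *13^1*79^( - 1)*83^1 * 293^( -1 ) = 21580/23147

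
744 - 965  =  -221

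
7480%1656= 856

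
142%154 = 142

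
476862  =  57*8366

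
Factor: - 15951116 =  -2^2* 1933^1*2063^1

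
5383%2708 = 2675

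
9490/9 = 9490/9 = 1054.44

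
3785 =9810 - 6025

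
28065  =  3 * 9355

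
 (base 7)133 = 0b1001001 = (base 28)2h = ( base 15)4d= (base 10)73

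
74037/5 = 14807 + 2/5  =  14807.40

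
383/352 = 1 + 31/352 = 1.09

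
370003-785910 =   -  415907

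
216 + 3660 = 3876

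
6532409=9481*689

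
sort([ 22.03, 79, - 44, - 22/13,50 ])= [ - 44, - 22/13,  22.03, 50, 79 ] 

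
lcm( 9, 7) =63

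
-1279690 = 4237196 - 5516886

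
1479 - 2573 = -1094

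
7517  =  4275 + 3242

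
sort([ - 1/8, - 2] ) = [ - 2, - 1/8]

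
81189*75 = 6089175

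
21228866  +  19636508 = 40865374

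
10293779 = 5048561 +5245218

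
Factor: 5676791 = 23^1* 246817^1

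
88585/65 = 17717/13 = 1362.85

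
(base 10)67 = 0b1000011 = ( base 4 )1003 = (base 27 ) 2d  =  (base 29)29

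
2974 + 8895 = 11869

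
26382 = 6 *4397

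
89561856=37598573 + 51963283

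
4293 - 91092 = -86799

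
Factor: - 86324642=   -  2^1*43162321^1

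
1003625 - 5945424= - 4941799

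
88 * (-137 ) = - 12056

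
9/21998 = 9/21998 = 0.00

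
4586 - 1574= 3012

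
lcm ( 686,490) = 3430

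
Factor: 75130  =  2^1*5^1*11^1*683^1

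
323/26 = 12+11/26 = 12.42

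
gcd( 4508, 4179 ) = 7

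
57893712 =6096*9497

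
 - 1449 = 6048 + - 7497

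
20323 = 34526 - 14203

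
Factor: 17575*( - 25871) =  - 5^2*19^1 * 37^1*41^1*631^1 = - 454682825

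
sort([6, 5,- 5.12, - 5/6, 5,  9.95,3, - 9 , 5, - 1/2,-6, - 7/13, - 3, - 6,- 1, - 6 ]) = [ - 9, - 6, - 6, -6 , - 5.12 , - 3, - 1, - 5/6, - 7/13,- 1/2 , 3, 5, 5, 5, 6,9.95] 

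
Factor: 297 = 3^3* 11^1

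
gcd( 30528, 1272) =1272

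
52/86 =26/43 = 0.60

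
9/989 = 9/989 = 0.01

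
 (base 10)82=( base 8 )122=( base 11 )75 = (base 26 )34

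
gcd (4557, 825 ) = 3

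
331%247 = 84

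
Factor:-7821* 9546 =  - 2^1 * 3^3*11^1*37^1*43^1*79^1  =  - 74659266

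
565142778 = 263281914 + 301860864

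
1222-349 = 873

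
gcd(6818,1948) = 974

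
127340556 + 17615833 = 144956389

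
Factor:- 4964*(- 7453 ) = 36996692 = 2^2*17^1*29^1*73^1* 257^1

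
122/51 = 2 + 20/51 = 2.39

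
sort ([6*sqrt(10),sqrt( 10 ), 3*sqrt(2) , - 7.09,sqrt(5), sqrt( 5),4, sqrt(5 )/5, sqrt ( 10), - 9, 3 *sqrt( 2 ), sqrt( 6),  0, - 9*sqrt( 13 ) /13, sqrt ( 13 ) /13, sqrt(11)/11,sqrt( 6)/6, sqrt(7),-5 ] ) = [ - 9, - 7.09,- 5,  -  9 * sqrt(13)/13,  0, sqrt( 13 ) /13, sqrt (11 )/11 , sqrt( 6) /6, sqrt( 5) /5, sqrt(5),sqrt( 5 ), sqrt( 6 ), sqrt( 7 ),sqrt(10 ),sqrt(10),4, 3 * sqrt(2), 3*sqrt( 2), 6 * sqrt (10 )] 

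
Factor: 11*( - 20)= - 220 =- 2^2*5^1*11^1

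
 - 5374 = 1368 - 6742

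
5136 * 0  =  0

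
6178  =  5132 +1046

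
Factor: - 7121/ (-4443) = 3^( -1 )*1481^ (  -  1)*7121^1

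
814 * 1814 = 1476596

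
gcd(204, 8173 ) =1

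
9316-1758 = 7558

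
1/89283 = 1/89283 = 0.00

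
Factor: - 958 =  -2^1*479^1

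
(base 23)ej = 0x155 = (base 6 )1325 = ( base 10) 341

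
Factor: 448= 2^6 * 7^1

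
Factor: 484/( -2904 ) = -1/6 = - 2^( - 1)*3^( - 1 )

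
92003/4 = 23000 + 3/4=23000.75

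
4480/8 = 560  =  560.00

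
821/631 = 1  +  190/631 = 1.30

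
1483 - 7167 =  - 5684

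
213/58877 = 213/58877 =0.00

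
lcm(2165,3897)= 19485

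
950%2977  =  950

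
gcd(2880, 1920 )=960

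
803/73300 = 803/73300 = 0.01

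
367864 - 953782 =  - 585918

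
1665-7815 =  - 6150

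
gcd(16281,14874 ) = 201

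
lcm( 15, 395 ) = 1185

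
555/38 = 555/38 = 14.61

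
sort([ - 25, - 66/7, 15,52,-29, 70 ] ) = [  -  29, - 25 , - 66/7,  15,52,70]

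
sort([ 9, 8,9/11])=[ 9/11,8 , 9] 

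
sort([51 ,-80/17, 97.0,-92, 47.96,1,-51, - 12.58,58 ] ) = [ - 92 ,-51,- 12.58,-80/17, 1,47.96, 51, 58, 97.0] 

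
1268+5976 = 7244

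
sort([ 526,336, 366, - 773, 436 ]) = [-773,336,366, 436, 526]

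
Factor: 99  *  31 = 3069 = 3^2*11^1*31^1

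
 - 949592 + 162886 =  - 786706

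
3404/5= 3404/5 = 680.80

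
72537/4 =18134 + 1/4 = 18134.25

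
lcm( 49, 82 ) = 4018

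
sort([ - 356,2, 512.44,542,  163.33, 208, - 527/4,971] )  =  [ - 356,-527/4,2,163.33, 208,512.44, 542  ,  971 ] 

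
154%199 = 154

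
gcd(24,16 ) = 8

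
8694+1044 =9738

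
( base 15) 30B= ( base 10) 686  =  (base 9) 842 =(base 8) 1256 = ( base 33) kq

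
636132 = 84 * 7573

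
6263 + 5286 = 11549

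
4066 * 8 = 32528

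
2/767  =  2/767 = 0.00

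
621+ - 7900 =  - 7279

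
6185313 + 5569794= 11755107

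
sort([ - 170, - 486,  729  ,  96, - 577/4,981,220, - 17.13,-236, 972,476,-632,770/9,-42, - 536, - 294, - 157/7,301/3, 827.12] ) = [ - 632, -536, - 486, - 294 , - 236,-170, - 577/4, - 42,  -  157/7, - 17.13,770/9, 96,301/3 , 220,476, 729,827.12 , 972,981 ]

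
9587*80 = 766960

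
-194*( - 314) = 60916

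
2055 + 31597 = 33652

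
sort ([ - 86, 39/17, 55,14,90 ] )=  [  -  86,  39/17,14,55,90]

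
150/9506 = 75/4753 = 0.02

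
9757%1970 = 1877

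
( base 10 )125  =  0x7D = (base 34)3N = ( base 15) 85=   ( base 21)5K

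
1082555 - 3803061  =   - 2720506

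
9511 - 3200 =6311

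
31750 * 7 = 222250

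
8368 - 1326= 7042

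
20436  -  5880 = 14556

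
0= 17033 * 0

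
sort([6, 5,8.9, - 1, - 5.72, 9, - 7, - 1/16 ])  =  [ - 7, - 5.72, - 1, - 1/16 , 5, 6, 8.9, 9 ] 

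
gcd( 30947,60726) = 1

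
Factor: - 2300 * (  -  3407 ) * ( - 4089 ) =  - 32041812900= - 2^2 * 3^1 * 5^2 * 23^1 * 29^1 *47^1*3407^1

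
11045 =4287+6758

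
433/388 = 1 + 45/388 = 1.12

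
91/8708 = 13/1244 = 0.01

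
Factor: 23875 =5^3*191^1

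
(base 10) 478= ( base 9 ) 581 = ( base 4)13132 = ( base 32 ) eu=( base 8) 736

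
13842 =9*1538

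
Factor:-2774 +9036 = 6262 = 2^1*31^1 * 101^1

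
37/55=37/55= 0.67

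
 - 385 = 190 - 575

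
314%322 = 314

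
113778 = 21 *5418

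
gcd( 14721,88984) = 7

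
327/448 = 327/448 = 0.73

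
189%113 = 76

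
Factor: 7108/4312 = 2^(- 1)*7^( - 2 )*11^(-1)*1777^1  =  1777/1078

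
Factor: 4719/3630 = 13/10 =2^(-1)*5^ (-1)*13^1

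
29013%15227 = 13786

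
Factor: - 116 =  - 2^2*29^1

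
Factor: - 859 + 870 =11^1 = 11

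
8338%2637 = 427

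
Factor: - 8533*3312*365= - 2^4*3^2 * 5^1*7^1 * 23^2*53^1*73^1 = - 10315373040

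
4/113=4/113 = 0.04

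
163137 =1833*89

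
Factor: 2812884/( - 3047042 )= - 2^1*3^1 * 29^1*59^1*137^1*1523521^(-1 ) = - 1406442/1523521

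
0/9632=0 = 0.00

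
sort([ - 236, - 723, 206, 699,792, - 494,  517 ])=[ - 723, - 494, - 236,206,  517,  699,792] 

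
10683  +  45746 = 56429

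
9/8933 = 9/8933 = 0.00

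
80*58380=4670400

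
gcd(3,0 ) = 3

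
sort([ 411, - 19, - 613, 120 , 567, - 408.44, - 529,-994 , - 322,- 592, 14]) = [ - 994, - 613, - 592,-529, - 408.44, - 322 , - 19,  14  ,  120, 411 , 567 ]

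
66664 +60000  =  126664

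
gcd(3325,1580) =5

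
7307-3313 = 3994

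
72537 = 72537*1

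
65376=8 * 8172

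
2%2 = 0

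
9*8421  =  75789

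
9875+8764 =18639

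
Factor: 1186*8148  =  9663528=2^3* 3^1 * 7^1*97^1*593^1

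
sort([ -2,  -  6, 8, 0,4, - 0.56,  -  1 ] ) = [ - 6, - 2,  -  1,  -  0.56, 0,4 , 8 ]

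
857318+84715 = 942033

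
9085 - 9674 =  - 589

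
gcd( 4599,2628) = 657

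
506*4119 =2084214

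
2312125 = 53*43625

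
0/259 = 0 = 0.00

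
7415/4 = 7415/4 = 1853.75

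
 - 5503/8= - 5503/8= - 687.88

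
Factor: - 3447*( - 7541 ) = 3^2*383^1 * 7541^1 = 25993827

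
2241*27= 60507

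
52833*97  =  5124801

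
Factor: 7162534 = 2^1*37^1*151^1*641^1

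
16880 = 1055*16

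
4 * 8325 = 33300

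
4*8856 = 35424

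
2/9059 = 2/9059 = 0.00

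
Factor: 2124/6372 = 1/3 =3^( - 1)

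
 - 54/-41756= 27/20878 = 0.00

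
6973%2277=142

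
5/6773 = 5/6773 = 0.00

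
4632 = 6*772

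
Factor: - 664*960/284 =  - 2^7*3^1*5^1*71^( - 1 )  *83^1= -159360/71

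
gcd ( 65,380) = 5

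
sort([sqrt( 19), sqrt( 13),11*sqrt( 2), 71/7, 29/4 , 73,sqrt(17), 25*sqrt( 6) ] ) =[sqrt( 13), sqrt( 17 ), sqrt( 19),29/4, 71/7,  11*sqrt( 2 ),25 * sqrt( 6), 73] 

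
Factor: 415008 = 2^5*3^2*11^1 * 131^1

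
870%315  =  240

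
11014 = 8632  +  2382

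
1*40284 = 40284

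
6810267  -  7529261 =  - 718994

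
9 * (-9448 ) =-85032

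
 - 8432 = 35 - 8467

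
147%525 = 147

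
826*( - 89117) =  - 73610642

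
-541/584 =  -  1 + 43/584 = - 0.93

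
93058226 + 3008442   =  96066668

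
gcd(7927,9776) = 1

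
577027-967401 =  - 390374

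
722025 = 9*80225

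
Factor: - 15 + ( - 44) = - 59 = - 59^1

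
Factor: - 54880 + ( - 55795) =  - 5^2*19^1*233^1  =  -  110675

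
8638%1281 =952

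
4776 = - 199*( - 24 ) 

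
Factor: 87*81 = 3^5*  29^1 = 7047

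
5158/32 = 2579/16 = 161.19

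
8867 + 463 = 9330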